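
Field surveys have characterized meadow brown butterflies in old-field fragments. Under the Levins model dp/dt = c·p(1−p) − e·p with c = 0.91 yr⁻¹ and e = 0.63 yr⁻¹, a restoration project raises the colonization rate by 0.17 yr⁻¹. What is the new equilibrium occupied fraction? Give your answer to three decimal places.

0.417

Before: p* = 1 − 0.63/0.91 = 0.3077.
After the change, c = 1.08, e = 0.63, so p* = 1 − 0.63/1.08 = 0.4167.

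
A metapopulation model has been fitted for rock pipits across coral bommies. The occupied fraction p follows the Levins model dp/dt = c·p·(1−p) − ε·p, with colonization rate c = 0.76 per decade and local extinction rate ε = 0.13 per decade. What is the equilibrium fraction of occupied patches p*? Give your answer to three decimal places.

At equilibrium, colonization balances extinction: c·p*·(1−p*) = ε·p*.
So p* = 1 − ε/c = 1 − 0.13/0.76 = 1 − 0.1711 = 0.8289.

0.829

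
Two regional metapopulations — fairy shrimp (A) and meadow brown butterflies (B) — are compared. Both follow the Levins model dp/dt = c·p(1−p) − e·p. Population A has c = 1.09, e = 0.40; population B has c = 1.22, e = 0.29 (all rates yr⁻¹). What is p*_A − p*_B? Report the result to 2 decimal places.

-0.13

A: p*_A = 1 − 0.40/1.09 = 0.6330.
B: p*_B = 1 − 0.29/1.22 = 0.7623.
p*_A − p*_B = 0.6330 − 0.7623 = -0.1293.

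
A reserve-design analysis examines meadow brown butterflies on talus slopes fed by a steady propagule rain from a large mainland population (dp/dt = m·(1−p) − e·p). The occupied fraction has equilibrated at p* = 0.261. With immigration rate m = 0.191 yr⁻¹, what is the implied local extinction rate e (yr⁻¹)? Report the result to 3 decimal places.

At equilibrium m(1−p*) = e·p*, so e = m(1−p*)/p*.
e = 0.191 × 0.7390 / 0.261 = 0.5408.

0.541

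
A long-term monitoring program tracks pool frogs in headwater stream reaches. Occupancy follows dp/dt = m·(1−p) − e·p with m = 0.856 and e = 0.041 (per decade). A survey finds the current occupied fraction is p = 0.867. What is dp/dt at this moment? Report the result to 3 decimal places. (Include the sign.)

0.078

Colonization term: m·(1−p) = 0.856×0.1330 = 0.11385.
Extinction term: e·p = 0.03555.
dp/dt = 0.11385 − 0.03555 = 0.07830.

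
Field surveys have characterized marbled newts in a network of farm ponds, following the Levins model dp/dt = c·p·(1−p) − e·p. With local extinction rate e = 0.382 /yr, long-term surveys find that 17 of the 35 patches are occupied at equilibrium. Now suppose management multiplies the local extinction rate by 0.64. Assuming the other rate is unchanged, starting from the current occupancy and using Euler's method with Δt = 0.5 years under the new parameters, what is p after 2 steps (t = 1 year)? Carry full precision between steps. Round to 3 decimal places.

Observed p* = 17/35 = 0.48571.
Balance c(1−p*) = e gives c = e/(1 − 0.48571) = 0.382/0.51429 = 0.74278.
Starting from p₀ = 0.48571; update p ← p + (dp/dt)·Δt with the new parameters.
p: 0.48571 → 0.51911  (Δp = +0.03340)
p: 0.51911 → 0.54837  (Δp = +0.02926)

0.548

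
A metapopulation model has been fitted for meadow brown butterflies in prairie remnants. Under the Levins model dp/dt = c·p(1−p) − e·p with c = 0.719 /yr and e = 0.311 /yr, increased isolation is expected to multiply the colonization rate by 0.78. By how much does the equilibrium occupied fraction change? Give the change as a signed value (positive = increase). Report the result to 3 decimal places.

Before: p* = 1 − 0.311/0.719 = 0.5675.
After the change, c = 0.56082, e = 0.311, so p* = 1 − 0.311/0.56082 = 0.4455.
Δp* = 0.4455 − 0.5675 = -0.1220.

-0.122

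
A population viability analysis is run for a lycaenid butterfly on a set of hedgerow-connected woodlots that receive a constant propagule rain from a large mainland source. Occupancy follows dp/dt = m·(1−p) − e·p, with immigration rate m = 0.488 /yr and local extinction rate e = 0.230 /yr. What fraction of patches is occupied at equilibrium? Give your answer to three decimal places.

0.680

At equilibrium the propagule rain into empty patches balances local extinction: m(1−p*) = e·p*.
p* = m/(m+e) = 0.488/(0.488+0.230) = 0.488/0.7180 = 0.6797.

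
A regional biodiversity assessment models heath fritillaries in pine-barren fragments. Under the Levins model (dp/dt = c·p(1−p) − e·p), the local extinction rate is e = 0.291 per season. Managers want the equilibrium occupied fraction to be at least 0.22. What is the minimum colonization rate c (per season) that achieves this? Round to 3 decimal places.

0.373

p* = 1 − e/c ≥ 0.22 requires e/c ≤ 0.7800, i.e. c ≥ e/0.7800.
c_min = 0.291/0.7800 = 0.3731.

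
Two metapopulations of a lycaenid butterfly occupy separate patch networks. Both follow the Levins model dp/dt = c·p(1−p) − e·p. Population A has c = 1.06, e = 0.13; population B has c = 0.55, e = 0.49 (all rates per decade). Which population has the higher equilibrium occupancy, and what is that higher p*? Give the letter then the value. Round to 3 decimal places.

A: p*_A = 1 − 0.13/1.06 = 0.8774.
B: p*_B = 1 − 0.49/0.55 = 0.1091.
A is higher at 0.8774.

A, 0.877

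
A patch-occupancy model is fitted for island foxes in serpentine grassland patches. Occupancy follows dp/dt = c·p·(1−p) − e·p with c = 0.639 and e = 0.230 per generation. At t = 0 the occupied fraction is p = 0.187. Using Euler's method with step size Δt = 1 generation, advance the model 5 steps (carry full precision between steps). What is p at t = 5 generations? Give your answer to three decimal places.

Update rule: p ← p + [c·p·(1−p) − e·p]·Δt with Δt = 1.
step 1: Δp = +0.05414, p = 0.24114
step 2: Δp = +0.06147, p = 0.30261
step 3: Δp = +0.06525, p = 0.36786
step 4: Δp = +0.06398, p = 0.43184
step 5: Δp = +0.05746, p = 0.48930

0.489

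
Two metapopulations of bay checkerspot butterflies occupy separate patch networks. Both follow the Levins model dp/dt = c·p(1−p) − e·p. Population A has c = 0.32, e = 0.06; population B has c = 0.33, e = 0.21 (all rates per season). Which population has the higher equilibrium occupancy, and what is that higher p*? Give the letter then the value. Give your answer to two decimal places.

A: p*_A = 1 − 0.06/0.32 = 0.8125.
B: p*_B = 1 − 0.21/0.33 = 0.3636.
A is higher at 0.8125.

A, 0.81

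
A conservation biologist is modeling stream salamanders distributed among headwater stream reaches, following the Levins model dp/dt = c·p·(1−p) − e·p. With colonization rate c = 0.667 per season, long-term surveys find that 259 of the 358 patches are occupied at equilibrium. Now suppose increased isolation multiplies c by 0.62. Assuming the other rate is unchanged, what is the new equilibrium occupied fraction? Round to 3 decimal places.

Observed p* = 259/358 = 0.72346.
Balance c(1−p*) = e gives e = 0.667×(1 − 0.72346) = 0.18445.
New p* = 1 − e/c = 1 − 0.18445/0.41354 = 0.55397.

0.554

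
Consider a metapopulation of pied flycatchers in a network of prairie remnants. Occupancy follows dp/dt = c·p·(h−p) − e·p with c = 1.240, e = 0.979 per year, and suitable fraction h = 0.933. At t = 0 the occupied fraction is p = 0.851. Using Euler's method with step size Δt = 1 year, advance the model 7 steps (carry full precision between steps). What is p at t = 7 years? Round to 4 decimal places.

0.1280

Update rule: p ← p + [c·p·(h−p) − e·p]·Δt with Δt = 1.
t = 1: p = 0.85100 + (-0.74660) = 0.10440
t = 2: p = 0.10440 + (+0.00506) = 0.10946
t = 3: p = 0.10946 + (+0.00462) = 0.11408
t = 4: p = 0.11408 + (+0.00416) = 0.11824
t = 5: p = 0.11824 + (+0.00370) = 0.12194
t = 6: p = 0.12194 + (+0.00326) = 0.12520
t = 7: p = 0.12520 + (+0.00284) = 0.12804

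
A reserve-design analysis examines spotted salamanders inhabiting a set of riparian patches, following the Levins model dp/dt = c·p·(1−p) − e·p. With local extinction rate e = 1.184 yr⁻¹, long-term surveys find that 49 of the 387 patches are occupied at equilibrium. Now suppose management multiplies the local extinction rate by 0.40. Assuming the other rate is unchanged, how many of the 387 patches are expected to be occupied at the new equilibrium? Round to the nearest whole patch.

Observed p* = 49/387 = 0.12661.
Balance c(1−p*) = e gives c = e/(1 − 0.12661) = 1.184/0.87339 = 1.35564.
New p* = 1 − e/c = 1 − 0.47360/1.35564 = 0.65064.
Expected occupied = 387 × 0.65064 = 251.80 ≈ 252.

252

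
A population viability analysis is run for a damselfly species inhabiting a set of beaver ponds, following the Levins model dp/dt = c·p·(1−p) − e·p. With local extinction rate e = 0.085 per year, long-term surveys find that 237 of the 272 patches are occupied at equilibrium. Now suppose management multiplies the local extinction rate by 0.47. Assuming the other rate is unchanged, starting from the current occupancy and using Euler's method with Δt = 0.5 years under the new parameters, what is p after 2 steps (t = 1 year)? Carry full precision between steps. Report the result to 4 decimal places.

Observed p* = 237/272 = 0.87132.
Balance c(1−p*) = e gives c = e/(1 − 0.87132) = 0.085/0.12868 = 0.66057.
Starting from p₀ = 0.87132; update p ← p + (dp/dt)·Δt with the new parameters.
p: 0.87132 → 0.89095  (Δp = +0.01963)
p: 0.89095 → 0.90524  (Δp = +0.01429)

0.9052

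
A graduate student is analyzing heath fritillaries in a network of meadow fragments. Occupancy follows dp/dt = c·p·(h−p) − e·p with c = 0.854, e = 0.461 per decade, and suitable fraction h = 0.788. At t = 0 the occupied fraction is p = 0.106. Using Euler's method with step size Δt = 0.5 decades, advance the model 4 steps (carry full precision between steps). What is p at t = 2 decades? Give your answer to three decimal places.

Update rule: p ← p + [c·p·(h−p) − e·p]·Δt with Δt = 0.5.
  1  |  dp/dt·Δt = +0.006436  |  p_1 = 0.112436
  2  |  dp/dt·Δt = +0.006517  |  p_2 = 0.118953
  3  |  dp/dt·Δt = +0.006564  |  p_3 = 0.125517
  4  |  dp/dt·Δt = +0.006575  |  p_4 = 0.132092

0.132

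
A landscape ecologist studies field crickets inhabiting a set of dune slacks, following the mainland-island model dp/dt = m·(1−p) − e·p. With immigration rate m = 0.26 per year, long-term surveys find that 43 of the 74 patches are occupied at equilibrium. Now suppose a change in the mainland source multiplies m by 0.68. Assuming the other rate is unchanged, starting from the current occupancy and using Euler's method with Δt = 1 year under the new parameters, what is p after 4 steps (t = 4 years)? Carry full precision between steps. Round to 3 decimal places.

0.501

Observed p* = 43/74 = 0.58108.
Balance m(1−p*) = e·p* gives e = m(1−p*)/p* = 0.26×0.41892/0.58108 = 0.18744.
Starting from p₀ = 0.58108; update p ← p + (dp/dt)·Δt with the new parameters.
t = 1: p = 0.58108 + (-0.03485) = 0.54623
t = 2: p = 0.54623 + (-0.02216) = 0.52407
t = 3: p = 0.52407 + (-0.01409) = 0.50998
t = 4: p = 0.50998 + (-0.00896) = 0.50102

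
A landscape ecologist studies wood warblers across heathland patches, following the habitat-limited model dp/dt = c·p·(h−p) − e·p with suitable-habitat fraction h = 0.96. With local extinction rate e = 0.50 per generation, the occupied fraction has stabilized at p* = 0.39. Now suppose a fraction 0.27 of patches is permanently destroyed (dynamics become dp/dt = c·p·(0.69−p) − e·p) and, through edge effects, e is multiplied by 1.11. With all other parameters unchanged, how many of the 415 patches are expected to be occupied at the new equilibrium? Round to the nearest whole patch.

24

Balance c(h−p*) = e gives c = e/(0.96 − 0.39000) = 0.50/0.57000 = 0.87719.
New p* = 0.69 − e/c = 0.69 − 0.55500/0.87719 = 0.05730.
Expected occupied = 415 × 0.05730 = 23.78 ≈ 24.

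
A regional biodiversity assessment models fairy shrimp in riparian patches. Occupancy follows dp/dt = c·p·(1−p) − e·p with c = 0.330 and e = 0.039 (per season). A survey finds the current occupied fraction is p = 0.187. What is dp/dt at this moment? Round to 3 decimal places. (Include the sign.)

Colonization term: c·p·(1−p) = 0.330×0.187×0.8130 = 0.05017.
Extinction term: e·p = 0.00729.
dp/dt = 0.05017 − 0.00729 = 0.04288.

0.043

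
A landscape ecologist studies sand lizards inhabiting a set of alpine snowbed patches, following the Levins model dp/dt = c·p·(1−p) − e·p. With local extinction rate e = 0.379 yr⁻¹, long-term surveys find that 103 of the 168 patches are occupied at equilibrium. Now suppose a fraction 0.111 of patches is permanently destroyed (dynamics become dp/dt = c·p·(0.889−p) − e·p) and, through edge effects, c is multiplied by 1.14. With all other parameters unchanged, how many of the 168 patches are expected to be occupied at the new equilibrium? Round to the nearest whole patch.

Observed p* = 103/168 = 0.61310.
Balance c(1−p*) = e gives c = e/(1 − 0.61310) = 0.379/0.38690 = 0.97958.
New p* = 0.889 − e/c = 0.889 − 0.37900/1.11672 = 0.54961.
Expected occupied = 168 × 0.54961 = 92.33 ≈ 92.

92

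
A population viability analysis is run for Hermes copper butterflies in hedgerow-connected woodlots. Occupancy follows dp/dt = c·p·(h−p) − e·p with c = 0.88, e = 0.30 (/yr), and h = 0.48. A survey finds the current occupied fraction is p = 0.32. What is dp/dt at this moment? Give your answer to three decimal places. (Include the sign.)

Colonization term: c·p·(h−p) = 0.88×0.32×0.1600 = 0.04506.
Extinction term: e·p = 0.09600.
dp/dt = 0.04506 − 0.09600 = -0.05094.

-0.051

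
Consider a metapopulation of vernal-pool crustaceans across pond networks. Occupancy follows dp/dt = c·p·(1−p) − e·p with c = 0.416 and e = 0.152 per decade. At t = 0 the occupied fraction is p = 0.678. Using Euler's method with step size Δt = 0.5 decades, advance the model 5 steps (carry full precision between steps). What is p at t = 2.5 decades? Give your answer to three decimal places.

0.655

Update rule: p ← p + [c·p·(1−p) − e·p]·Δt with Δt = 0.5.
step 1: Δp = -0.00612, p = 0.67188
step 2: Δp = -0.00521, p = 0.66667
step 3: Δp = -0.00445, p = 0.66223
step 4: Δp = -0.00380, p = 0.65842
step 5: Δp = -0.00326, p = 0.65516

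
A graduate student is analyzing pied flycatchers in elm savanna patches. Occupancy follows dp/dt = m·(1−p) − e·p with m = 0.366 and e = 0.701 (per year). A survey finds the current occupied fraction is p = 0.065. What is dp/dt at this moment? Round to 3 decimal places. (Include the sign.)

0.297

Colonization term: m·(1−p) = 0.366×0.9350 = 0.34221.
Extinction term: e·p = 0.04557.
dp/dt = 0.34221 − 0.04557 = 0.29664.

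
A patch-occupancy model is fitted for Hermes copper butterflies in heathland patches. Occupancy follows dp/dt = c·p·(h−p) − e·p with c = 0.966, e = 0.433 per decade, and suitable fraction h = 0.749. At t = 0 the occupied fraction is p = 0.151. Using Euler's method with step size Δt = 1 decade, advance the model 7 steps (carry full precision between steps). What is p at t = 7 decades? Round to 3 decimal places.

0.270

Update rule: p ← p + [c·p·(h−p) − e·p]·Δt with Δt = 1.
step 1: Δp = +0.02184, p = 0.17284
step 2: Δp = +0.02136, p = 0.19420
step 3: Δp = +0.01999, p = 0.21419
step 4: Δp = +0.01791, p = 0.23210
step 5: Δp = +0.01539, p = 0.24750
step 6: Δp = +0.01273, p = 0.26023
step 7: Δp = +0.01019, p = 0.27042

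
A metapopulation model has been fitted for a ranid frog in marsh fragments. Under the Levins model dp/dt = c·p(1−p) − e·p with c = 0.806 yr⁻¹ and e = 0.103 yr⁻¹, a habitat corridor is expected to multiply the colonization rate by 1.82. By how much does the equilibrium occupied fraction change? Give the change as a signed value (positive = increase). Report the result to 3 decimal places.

Before: p* = 1 − 0.103/0.806 = 0.8722.
After the change, c = 1.46692, e = 0.103, so p* = 1 − 0.103/1.46692 = 0.9298.
Δp* = 0.9298 − 0.8722 = +0.0576.

0.058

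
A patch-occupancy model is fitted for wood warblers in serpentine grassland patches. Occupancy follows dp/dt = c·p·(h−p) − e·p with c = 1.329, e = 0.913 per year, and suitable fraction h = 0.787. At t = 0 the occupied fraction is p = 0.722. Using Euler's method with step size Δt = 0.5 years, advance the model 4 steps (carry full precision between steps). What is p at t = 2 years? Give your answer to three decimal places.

Update rule: p ← p + [c·p·(h−p) − e·p]·Δt with Δt = 0.5.
step 1: Δp = -0.29841, p = 0.42359
step 2: Δp = -0.09108, p = 0.33251
step 3: Δp = -0.05137, p = 0.28114
step 4: Δp = -0.03384, p = 0.24730

0.247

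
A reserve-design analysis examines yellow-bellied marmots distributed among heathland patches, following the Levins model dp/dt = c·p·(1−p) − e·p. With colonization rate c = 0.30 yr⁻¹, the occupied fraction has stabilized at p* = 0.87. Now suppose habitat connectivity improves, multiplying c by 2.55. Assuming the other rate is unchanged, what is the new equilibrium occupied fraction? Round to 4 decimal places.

0.9490

Balance c(1−p*) = e gives e = 0.30×(1 − 0.87000) = 0.03900.
New p* = 1 − e/c = 1 − 0.03900/0.76500 = 0.94902.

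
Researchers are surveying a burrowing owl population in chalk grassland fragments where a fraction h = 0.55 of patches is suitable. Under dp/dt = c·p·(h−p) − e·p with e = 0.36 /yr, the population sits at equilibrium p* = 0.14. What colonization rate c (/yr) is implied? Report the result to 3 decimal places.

At equilibrium c(h−p*) = e, so c = e/(h−p*).
c = 0.36/(0.55 − 0.14) = 0.36/0.4100 = 0.8780.

0.878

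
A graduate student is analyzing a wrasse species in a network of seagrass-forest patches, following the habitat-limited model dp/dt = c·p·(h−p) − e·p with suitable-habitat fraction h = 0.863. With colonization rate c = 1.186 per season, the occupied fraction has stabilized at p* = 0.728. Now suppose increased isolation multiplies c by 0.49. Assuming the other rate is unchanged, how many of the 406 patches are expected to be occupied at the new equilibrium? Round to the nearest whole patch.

239

Balance c(h−p*) = e gives e = 1.186×(0.863 − 0.72800) = 0.16011.
New p* = 0.863 − e/c = 0.863 − 0.16011/0.58114 = 0.58749.
Expected occupied = 406 × 0.58749 = 238.52 ≈ 239.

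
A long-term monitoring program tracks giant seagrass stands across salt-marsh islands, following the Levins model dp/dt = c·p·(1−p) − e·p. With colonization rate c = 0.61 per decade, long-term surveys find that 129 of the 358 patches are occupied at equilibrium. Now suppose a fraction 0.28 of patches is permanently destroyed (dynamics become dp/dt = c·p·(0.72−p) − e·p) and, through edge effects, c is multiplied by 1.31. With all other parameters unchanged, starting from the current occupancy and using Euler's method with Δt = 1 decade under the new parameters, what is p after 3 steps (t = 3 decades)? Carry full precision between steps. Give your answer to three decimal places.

Observed p* = 129/358 = 0.36034.
Balance c(1−p*) = e gives e = 0.61×(1 − 0.36034) = 0.39020.
Starting from p₀ = 0.36034; update p ← p + (dp/dt)·Δt with the new parameters.
step 1: Δp = -0.03704, p = 0.32330
step 2: Δp = -0.02366, p = 0.29964
step 3: Δp = -0.01626, p = 0.28337

0.283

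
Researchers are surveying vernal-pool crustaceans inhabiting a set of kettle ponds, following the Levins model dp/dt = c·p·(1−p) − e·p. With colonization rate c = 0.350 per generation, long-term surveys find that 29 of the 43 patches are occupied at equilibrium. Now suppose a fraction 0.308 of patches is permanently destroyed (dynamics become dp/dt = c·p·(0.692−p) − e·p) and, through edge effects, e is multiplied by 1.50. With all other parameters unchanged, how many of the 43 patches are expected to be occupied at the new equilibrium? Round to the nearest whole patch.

9

Observed p* = 29/43 = 0.67442.
Balance c(1−p*) = e gives e = 0.350×(1 − 0.67442) = 0.11395.
New p* = 0.692 − e/c = 0.692 − 0.17092/0.35000 = 0.20366.
Expected occupied = 43 × 0.20366 = 8.76 ≈ 9.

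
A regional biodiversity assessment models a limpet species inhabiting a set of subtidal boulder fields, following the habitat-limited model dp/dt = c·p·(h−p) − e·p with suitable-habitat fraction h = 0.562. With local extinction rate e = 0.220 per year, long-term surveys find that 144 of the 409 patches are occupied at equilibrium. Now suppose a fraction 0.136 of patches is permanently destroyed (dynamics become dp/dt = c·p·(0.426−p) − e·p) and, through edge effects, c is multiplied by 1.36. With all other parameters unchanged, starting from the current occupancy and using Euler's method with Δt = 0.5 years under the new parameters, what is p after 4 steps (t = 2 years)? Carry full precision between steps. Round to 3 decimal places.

0.299

Observed p* = 144/409 = 0.35208.
Balance c(h−p*) = e gives c = e/(0.562 − 0.35208) = 0.220/0.20992 = 1.04801.
Starting from p₀ = 0.35208; update p ← p + (dp/dt)·Δt with the new parameters.
p: 0.35208 → 0.33190  (Δp = -0.02018)
p: 0.33190 → 0.31765  (Δp = -0.01425)
p: 0.31765 → 0.30723  (Δp = -0.01041)
p: 0.30723 → 0.29944  (Δp = -0.00779)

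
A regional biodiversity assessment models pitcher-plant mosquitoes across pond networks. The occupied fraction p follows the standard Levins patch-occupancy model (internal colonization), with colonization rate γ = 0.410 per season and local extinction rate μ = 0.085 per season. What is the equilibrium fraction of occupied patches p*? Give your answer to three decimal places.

Setting dp/dt = 0 and dividing through by p* gives γ·(1−p*) = μ.
So p* = 1 − μ/γ = 1 − 0.085/0.410 = 1 − 0.2073 = 0.7927.

0.793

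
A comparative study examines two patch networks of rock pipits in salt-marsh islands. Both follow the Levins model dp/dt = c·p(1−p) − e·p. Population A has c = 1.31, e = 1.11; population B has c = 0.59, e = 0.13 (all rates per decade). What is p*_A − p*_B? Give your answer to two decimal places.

-0.63

A: p*_A = 1 − 1.11/1.31 = 0.1527.
B: p*_B = 1 − 0.13/0.59 = 0.7797.
p*_A − p*_B = 0.1527 − 0.7797 = -0.6270.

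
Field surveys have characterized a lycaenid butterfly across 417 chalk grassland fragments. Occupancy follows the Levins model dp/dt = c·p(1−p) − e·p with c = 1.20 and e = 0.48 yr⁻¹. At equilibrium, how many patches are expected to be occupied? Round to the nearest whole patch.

250

p* = 1 − e/c = 1 − 0.48/1.20 = 0.6000.
Expected occupied patches = N × p* = 417 × 0.6000 = 250.20 ≈ 250.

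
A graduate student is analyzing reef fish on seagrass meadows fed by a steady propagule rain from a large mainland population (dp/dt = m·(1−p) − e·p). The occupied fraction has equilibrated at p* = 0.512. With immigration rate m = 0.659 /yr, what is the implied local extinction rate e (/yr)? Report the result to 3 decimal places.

At equilibrium m(1−p*) = e·p*, so e = m(1−p*)/p*.
e = 0.659 × 0.4880 / 0.512 = 0.6281.

0.628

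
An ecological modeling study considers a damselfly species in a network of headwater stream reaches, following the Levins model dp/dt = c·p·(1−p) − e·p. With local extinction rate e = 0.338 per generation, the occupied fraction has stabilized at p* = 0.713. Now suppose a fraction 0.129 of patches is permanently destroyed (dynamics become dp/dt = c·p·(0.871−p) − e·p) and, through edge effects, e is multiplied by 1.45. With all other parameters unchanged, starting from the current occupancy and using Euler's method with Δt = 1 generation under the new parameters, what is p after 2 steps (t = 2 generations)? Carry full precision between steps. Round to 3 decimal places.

Balance c(1−p*) = e gives c = e/(1 − 0.71300) = 0.338/0.28700 = 1.17770.
Starting from p₀ = 0.71300; update p ← p + (dp/dt)·Δt with the new parameters.
  1  |  dp/dt·Δt = -0.216769  |  p_1 = 0.496231
  2  |  dp/dt·Δt = -0.024184  |  p_2 = 0.472048

0.472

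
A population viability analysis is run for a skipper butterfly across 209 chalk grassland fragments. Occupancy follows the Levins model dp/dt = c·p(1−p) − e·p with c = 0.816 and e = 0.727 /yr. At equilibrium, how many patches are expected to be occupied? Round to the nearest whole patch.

23

p* = 1 − e/c = 1 − 0.727/0.816 = 0.1091.
Expected occupied patches = N × p* = 209 × 0.1091 = 22.80 ≈ 23.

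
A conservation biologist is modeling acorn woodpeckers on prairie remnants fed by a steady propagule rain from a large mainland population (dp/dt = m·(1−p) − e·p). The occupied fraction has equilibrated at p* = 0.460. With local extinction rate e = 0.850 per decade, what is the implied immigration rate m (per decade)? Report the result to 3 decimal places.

0.724

At equilibrium m(1−p*) = e·p*, so m = e·p*/(1−p*).
m = 0.850 × 0.460 / 0.5400 = 0.3910/0.5400 = 0.7241.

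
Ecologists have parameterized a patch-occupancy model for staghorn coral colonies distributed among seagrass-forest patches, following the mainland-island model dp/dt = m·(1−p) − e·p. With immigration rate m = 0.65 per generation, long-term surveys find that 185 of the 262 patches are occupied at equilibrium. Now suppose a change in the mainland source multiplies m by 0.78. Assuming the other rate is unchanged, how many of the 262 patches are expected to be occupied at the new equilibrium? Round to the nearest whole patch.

Observed p* = 185/262 = 0.70611.
Balance m(1−p*) = e·p* gives e = m(1−p*)/p* = 0.65×0.29389/0.70611 = 0.27054.
New p* = m/(m+e) = 0.50700/(0.50700+0.27054) = 0.65206.
Expected occupied = 262 × 0.65206 = 170.84 ≈ 171.

171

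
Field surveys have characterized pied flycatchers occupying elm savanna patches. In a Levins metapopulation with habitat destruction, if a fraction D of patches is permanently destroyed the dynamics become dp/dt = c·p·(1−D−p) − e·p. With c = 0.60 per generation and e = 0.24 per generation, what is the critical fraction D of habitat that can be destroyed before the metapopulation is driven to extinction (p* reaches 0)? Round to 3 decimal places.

0.600

The nontrivial equilibrium is p* = (1−D) − e/c; extinction occurs when this hits zero.
So D_crit = 1 − e/c = 1 − 0.24/0.60 = 1 − 0.4000 = 0.6000.
Note this equals the original equilibrium occupancy — the Levins extinction-debt result.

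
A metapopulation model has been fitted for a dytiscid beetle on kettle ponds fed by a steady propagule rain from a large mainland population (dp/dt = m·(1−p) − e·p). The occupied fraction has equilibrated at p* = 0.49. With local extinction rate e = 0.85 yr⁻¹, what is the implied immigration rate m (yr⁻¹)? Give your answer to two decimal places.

0.82

At equilibrium m(1−p*) = e·p*, so m = e·p*/(1−p*).
m = 0.85 × 0.49 / 0.5100 = 0.4165/0.5100 = 0.8167.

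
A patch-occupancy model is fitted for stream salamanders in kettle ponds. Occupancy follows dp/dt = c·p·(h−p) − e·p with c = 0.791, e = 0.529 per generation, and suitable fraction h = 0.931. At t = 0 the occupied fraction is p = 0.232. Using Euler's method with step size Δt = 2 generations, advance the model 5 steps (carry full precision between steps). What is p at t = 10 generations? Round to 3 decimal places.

0.260

Update rule: p ← p + [c·p·(h−p) − e·p]·Δt with Δt = 2.
step 1: Δp = +0.01109, p = 0.24309
step 2: Δp = +0.00736, p = 0.25045
step 3: Δp = +0.00467, p = 0.25512
step 4: Δp = +0.00287, p = 0.25799
step 5: Δp = +0.00173, p = 0.25972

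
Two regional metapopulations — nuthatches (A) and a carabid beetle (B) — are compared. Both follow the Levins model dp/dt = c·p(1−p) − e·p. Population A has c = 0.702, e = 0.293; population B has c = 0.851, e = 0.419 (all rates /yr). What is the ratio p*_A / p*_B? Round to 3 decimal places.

A: p*_A = 1 − 0.293/0.702 = 0.5826.
B: p*_B = 1 − 0.419/0.851 = 0.5076.
p*_A / p*_B = 0.5826/0.5076 = 1.1477.

1.148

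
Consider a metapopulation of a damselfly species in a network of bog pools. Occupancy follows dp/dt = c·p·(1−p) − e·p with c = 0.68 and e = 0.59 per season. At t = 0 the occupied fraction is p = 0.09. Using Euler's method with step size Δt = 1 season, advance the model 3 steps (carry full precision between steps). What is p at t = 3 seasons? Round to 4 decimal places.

0.0975

Update rule: p ← p + [c·p·(1−p) − e·p]·Δt with Δt = 1.
  1  |  dp/dt·Δt = +0.002592  |  p_1 = 0.092592
  2  |  dp/dt·Δt = +0.002503  |  p_2 = 0.095095
  3  |  dp/dt·Δt = +0.002409  |  p_3 = 0.097505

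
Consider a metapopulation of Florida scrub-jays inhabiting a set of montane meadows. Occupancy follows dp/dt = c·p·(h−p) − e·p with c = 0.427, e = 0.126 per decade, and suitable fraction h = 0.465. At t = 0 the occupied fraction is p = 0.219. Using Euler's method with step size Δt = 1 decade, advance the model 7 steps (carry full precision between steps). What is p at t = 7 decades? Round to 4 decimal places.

0.1956

Update rule: p ← p + [c·p·(h−p) − e·p]·Δt with Δt = 1.
p: 0.21900 → 0.21441  (Δp = -0.00459)
p: 0.21441 → 0.21034  (Δp = -0.00407)
p: 0.21034 → 0.20671  (Δp = -0.00363)
p: 0.20671 → 0.20346  (Δp = -0.00325)
p: 0.20346 → 0.20055  (Δp = -0.00291)
p: 0.20055 → 0.19792  (Δp = -0.00262)
p: 0.19792 → 0.19556  (Δp = -0.00237)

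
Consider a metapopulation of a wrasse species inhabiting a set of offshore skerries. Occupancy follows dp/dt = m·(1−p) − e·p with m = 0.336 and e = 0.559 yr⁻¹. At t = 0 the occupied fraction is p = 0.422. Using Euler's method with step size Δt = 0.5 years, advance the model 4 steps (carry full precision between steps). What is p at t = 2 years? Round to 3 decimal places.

0.380

Update rule: p ← p + [m·(1−p) − e·p]·Δt with Δt = 0.5.
  1  |  dp/dt·Δt = -0.020845  |  p_1 = 0.401155
  2  |  dp/dt·Δt = -0.011517  |  p_2 = 0.389638
  3  |  dp/dt·Δt = -0.006363  |  p_3 = 0.383275
  4  |  dp/dt·Δt = -0.003516  |  p_4 = 0.379759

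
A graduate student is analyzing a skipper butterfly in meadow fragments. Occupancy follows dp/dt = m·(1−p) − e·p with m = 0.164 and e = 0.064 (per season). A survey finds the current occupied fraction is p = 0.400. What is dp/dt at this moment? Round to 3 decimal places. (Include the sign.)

0.073

Colonization term: m·(1−p) = 0.164×0.6000 = 0.09840.
Extinction term: e·p = 0.02560.
dp/dt = 0.09840 − 0.02560 = 0.07280.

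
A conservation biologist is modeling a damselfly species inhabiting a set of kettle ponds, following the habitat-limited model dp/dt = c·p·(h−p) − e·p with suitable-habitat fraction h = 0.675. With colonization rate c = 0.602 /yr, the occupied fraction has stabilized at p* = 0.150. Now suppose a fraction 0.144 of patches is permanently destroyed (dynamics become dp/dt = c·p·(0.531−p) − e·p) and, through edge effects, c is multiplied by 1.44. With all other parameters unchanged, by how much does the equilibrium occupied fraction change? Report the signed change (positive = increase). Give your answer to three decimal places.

Balance c(h−p*) = e gives e = 0.602×(0.675 − 0.15000) = 0.31605.
New p* = 0.531 − e/c = 0.531 − 0.31605/0.86688 = 0.16642.
Δp* = 0.16642 − 0.15000 = +0.01642.

0.016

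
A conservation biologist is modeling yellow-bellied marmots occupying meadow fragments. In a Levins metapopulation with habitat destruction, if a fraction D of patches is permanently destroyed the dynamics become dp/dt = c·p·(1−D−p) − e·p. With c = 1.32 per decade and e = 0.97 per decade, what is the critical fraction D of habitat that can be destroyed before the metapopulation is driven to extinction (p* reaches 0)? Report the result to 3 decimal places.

The nontrivial equilibrium is p* = (1−D) − e/c; extinction occurs when this hits zero.
So D_crit = 1 − e/c = 1 − 0.97/1.32 = 1 − 0.7348 = 0.2652.
This equals the undisturbed p*, a classic result of Lande's extension.

0.265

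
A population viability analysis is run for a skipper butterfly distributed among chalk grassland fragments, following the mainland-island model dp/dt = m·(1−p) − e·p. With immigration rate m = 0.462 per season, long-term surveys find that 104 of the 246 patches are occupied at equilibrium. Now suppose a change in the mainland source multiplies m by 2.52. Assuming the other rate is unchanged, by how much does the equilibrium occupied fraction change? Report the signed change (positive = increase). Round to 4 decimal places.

0.2258

Observed p* = 104/246 = 0.42276.
Balance m(1−p*) = e·p* gives e = m(1−p*)/p* = 0.462×0.57724/0.42276 = 0.63082.
New p* = m/(m+e) = 1.16424/(1.16424+0.63082) = 0.64858.
Δp* = 0.64858 − 0.42276 = +0.22582.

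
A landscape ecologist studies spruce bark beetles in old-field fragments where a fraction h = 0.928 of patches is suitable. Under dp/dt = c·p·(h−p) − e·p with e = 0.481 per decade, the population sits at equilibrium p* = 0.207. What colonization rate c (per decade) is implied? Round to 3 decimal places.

0.667

At equilibrium c(h−p*) = e, so c = e/(h−p*).
c = 0.481/(0.928 − 0.207) = 0.481/0.7210 = 0.6671.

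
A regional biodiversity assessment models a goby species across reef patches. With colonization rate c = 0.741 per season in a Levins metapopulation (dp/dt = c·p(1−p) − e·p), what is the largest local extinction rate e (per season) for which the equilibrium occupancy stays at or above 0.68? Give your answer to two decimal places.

1 − e/c ≥ 0.68 ⇒ e ≤ c(1 − 0.68) = 0.741 × 0.3200.
e_max = 0.2371.

0.24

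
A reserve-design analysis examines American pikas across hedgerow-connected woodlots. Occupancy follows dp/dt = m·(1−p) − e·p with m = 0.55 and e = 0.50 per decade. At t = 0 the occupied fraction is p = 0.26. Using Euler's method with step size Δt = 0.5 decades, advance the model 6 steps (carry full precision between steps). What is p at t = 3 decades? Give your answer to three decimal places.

Update rule: p ← p + [m·(1−p) − e·p]·Δt with Δt = 0.5.
p: 0.26000 → 0.39850  (Δp = +0.13850)
p: 0.39850 → 0.46429  (Δp = +0.06579)
p: 0.46429 → 0.49554  (Δp = +0.03125)
p: 0.49554 → 0.51038  (Δp = +0.01484)
p: 0.51038 → 0.51743  (Δp = +0.00705)
p: 0.51743 → 0.52078  (Δp = +0.00335)

0.521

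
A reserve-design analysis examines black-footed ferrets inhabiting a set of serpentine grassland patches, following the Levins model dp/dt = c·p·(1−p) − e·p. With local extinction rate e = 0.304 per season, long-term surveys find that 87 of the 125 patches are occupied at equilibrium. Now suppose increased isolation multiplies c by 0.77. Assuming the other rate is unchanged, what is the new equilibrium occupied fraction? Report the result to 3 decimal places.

0.605

Observed p* = 87/125 = 0.69600.
Balance c(1−p*) = e gives c = e/(1 − 0.69600) = 0.304/0.30400 = 1.00000.
New p* = 1 − e/c = 1 − 0.30400/0.77000 = 0.60519.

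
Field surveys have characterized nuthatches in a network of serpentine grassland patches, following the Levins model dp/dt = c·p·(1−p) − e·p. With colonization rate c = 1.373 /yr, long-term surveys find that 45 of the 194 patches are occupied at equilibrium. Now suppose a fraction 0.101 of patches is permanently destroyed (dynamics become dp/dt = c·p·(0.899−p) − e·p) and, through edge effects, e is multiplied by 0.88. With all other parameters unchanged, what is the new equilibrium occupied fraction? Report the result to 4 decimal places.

Observed p* = 45/194 = 0.23196.
Balance c(1−p*) = e gives e = 1.373×(1 − 0.23196) = 1.05452.
New p* = 0.899 − e/c = 0.899 − 0.92798/1.37300 = 0.22312.

0.2231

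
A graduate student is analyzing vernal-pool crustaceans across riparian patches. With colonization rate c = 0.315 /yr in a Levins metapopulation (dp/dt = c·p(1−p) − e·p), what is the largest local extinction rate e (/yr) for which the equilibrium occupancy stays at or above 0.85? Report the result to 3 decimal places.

0.047

1 − e/c ≥ 0.85 ⇒ e ≤ c(1 − 0.85) = 0.315 × 0.1500.
e_max = 0.0473.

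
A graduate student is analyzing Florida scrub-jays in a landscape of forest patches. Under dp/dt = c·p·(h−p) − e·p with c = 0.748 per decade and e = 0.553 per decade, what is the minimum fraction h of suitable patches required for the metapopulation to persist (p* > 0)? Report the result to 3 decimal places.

0.739

p* = h − e/c is positive only when h > e/c.
h_min = e/c = 0.553/0.748 = 0.7393.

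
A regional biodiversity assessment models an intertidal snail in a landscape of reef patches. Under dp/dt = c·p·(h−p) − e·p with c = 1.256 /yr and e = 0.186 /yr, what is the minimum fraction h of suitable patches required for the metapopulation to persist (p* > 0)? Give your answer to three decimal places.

0.148

p* = h − e/c is positive only when h > e/c.
h_min = e/c = 0.186/1.256 = 0.1481.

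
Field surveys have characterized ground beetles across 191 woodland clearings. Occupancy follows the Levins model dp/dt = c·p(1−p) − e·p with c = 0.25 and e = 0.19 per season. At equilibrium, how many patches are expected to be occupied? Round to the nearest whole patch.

46

p* = 1 − e/c = 1 − 0.19/0.25 = 0.2400.
Expected occupied patches = N × p* = 191 × 0.2400 = 45.84 ≈ 46.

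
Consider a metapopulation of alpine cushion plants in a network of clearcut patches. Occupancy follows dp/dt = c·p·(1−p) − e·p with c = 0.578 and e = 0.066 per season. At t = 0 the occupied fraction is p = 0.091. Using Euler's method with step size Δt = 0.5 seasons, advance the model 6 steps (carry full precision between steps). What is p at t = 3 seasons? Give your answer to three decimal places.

Update rule: p ← p + [c·p·(1−p) − e·p]·Δt with Δt = 0.5.
t = 0.5: p = 0.09100 + (+0.02090) = 0.11190
t = 1: p = 0.11190 + (+0.02503) = 0.13693
t = 1.5: p = 0.13693 + (+0.02964) = 0.16657
t = 2: p = 0.16657 + (+0.03462) = 0.20119
t = 2.5: p = 0.20119 + (+0.03981) = 0.24100
t = 3: p = 0.24100 + (+0.04491) = 0.28591

0.286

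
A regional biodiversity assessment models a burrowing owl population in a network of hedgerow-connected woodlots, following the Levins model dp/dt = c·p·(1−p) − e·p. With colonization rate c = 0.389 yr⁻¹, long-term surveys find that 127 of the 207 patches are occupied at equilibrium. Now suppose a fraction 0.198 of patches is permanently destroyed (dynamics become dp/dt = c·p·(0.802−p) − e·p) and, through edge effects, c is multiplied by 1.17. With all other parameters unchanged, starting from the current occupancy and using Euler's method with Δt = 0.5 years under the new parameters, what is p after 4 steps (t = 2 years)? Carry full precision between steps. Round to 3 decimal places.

Observed p* = 127/207 = 0.61353.
Balance c(1−p*) = e gives e = 0.389×(1 − 0.61353) = 0.15034.
Starting from p₀ = 0.61353; update p ← p + (dp/dt)·Δt with the new parameters.
step 1: Δp = -0.01980, p = 0.59372
step 2: Δp = -0.01649, p = 0.57723
step 3: Δp = -0.01387, p = 0.56337
step 4: Δp = -0.01175, p = 0.55161

0.552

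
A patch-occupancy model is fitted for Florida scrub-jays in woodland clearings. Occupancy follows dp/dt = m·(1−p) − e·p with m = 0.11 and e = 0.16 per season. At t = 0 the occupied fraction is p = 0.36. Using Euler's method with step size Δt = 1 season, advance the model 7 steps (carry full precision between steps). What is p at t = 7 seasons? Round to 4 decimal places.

0.4022

Update rule: p ← p + [m·(1−p) − e·p]·Δt with Δt = 1.
step 1: Δp = +0.01280, p = 0.37280
step 2: Δp = +0.00934, p = 0.38214
step 3: Δp = +0.00682, p = 0.38897
step 4: Δp = +0.00498, p = 0.39394
step 5: Δp = +0.00363, p = 0.39758
step 6: Δp = +0.00265, p = 0.40023
step 7: Δp = +0.00194, p = 0.40217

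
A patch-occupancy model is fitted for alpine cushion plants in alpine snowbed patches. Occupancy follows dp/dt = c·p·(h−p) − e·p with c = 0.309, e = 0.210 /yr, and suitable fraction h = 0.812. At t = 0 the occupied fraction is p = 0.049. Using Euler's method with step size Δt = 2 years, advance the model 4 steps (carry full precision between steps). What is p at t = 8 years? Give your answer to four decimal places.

Update rule: p ← p + [c·p·(h−p) − e·p]·Δt with Δt = 2.
p: 0.04900 → 0.05153  (Δp = +0.00253)
p: 0.05153 → 0.05410  (Δp = +0.00257)
p: 0.05410 → 0.05672  (Δp = +0.00262)
p: 0.05672 → 0.05937  (Δp = +0.00265)

0.0594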